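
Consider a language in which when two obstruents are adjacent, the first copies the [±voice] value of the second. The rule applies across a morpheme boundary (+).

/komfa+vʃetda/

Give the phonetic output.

/v/ before /ʃ/ (voiceless) → [f]
/t/ before /d/ (voiced) → [d]

[komfa+fʃedda]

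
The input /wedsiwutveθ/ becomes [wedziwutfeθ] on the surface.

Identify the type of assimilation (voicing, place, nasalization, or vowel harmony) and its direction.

voicing assimilation, progressive

/s/→[z] /v/→[f].
Each target copies a feature from the preceding segment, so the direction is progressive.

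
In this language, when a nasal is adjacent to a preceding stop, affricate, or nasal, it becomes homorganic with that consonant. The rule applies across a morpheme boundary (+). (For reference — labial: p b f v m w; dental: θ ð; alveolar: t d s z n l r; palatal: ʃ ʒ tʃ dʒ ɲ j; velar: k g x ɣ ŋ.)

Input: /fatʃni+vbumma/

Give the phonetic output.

/n/ after /tʃ/ (palatal) → [ɲ]

[fatʃɲi+vbumma]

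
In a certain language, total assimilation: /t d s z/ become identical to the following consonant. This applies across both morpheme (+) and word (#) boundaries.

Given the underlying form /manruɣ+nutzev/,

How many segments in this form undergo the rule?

1

/t/ before /z/ → [z] (total assimilation)
1 segment changes.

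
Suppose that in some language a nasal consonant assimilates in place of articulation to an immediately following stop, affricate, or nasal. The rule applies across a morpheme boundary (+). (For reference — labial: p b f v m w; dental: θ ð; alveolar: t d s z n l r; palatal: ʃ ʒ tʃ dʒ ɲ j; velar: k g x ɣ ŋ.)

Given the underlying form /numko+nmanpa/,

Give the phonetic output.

[nuŋko+mmampa]

/m/ before /k/ (velar) → [ŋ]
/n/ before /m/ (labial) → [m]
/n/ before /p/ (labial) → [m]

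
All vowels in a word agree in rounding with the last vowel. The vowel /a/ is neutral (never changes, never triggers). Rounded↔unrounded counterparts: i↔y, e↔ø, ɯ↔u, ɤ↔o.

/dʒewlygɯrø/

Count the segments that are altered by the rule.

/e/ harmonizes with /ø/ ([+round]) → [ø]
/ɯ/ harmonizes with /ø/ ([+round]) → [u]
2 segments change.

2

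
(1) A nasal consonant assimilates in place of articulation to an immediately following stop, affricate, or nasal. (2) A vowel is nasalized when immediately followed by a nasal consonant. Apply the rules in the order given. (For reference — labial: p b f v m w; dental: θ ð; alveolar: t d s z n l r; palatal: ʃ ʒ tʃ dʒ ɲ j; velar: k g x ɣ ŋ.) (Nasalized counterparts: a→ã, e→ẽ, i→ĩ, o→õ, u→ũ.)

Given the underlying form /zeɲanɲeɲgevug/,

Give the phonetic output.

[zẽɲãɲɲẽŋgevug]

Rule 1: /n/ before /ɲ/ (palatal) → [ɲ]
Rule 1: /ɲ/ before /g/ (velar) → [ŋ]
After rule 1: zeɲaɲɲeŋgevug
Rule 2: /e/ before nasal /ɲ/ → [ẽ]
Rule 2: /a/ before nasal /ɲ/ → [ã]
Rule 2: /e/ before nasal /ŋ/ → [ẽ]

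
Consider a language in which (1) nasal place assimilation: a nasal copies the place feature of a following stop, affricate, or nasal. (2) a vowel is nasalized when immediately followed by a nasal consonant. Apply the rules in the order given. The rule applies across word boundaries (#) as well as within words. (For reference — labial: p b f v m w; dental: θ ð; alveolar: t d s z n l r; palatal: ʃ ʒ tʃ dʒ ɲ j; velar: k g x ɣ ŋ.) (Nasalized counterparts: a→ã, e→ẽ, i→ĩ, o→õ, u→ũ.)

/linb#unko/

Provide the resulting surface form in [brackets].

[lĩmb#ũŋko]

Rule 1: /n/ before /b/ (labial) → [m]
Rule 1: /n/ before /k/ (velar) → [ŋ]
After rule 1: limb#uŋko
Rule 2: /i/ before nasal /m/ → [ĩ]
Rule 2: /u/ before nasal /ŋ/ → [ũ]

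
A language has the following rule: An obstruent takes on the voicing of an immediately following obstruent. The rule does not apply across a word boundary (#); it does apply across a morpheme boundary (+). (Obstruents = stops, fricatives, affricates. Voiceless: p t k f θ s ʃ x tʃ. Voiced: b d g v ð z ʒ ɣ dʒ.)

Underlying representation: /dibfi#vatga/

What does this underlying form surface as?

[dipfi#vadga]

/b/ before /f/ (voiceless) → [p]
/t/ before /g/ (voiced) → [d]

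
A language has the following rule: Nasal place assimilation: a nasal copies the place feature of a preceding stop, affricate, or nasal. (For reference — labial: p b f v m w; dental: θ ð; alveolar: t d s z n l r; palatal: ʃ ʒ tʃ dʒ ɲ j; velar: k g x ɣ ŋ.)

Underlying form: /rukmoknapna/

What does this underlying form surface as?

[rukŋokŋapma]

/m/ after /k/ (velar) → [ŋ]
/n/ after /k/ (velar) → [ŋ]
/n/ after /p/ (labial) → [m]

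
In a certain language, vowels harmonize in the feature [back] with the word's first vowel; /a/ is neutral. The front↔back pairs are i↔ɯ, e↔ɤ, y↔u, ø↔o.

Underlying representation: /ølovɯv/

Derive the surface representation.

[øløviv]

/o/ harmonizes with /ø/ ([-back]) → [ø]
/ɯ/ harmonizes with /ø/ ([-back]) → [i]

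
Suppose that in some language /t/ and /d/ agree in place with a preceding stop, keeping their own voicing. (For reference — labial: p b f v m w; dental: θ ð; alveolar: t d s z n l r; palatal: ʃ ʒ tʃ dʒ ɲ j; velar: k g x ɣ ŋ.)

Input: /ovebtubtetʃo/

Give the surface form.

/t/ after /b/ (labial) → [p]
/t/ after /b/ (labial) → [p]

[ovebpubpetʃo]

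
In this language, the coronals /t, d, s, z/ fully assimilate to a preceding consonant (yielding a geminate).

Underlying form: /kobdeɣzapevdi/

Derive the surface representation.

[kobbeɣɣapevvi]

/d/ after /b/ → [b] (total assimilation)
/z/ after /ɣ/ → [ɣ] (total assimilation)
/d/ after /v/ → [v] (total assimilation)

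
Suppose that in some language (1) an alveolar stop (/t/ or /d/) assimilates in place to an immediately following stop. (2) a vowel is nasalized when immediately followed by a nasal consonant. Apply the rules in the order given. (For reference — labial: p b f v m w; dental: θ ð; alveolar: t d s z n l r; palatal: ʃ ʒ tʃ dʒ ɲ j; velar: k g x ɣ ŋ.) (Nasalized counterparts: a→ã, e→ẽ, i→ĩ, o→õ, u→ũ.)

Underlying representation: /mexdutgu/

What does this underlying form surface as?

[mexdukgu]

Rule 1: /t/ before /g/ (velar) → [k]
After rule 1: mexdukgu
Rule 2: no segment meets the rule's conditions; no change.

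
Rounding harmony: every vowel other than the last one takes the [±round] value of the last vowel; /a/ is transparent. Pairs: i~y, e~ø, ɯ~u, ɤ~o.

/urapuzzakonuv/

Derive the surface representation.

no segment meets the rule's conditions; no change.

[urapuzzakonuv]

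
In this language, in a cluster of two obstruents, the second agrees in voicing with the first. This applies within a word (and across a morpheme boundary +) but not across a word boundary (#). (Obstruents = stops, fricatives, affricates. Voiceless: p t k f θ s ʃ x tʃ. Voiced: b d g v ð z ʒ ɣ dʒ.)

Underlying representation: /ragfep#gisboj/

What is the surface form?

[ragvep#gispoj]

/f/ after /g/ (voiced) → [v]
/b/ after /s/ (voiceless) → [p]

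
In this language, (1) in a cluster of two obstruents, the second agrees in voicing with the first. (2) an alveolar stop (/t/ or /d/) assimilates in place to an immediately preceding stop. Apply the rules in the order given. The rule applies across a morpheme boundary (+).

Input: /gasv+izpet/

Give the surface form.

Rule 1: /v/ after /s/ (voiceless) → [f]
Rule 1: /p/ after /z/ (voiced) → [b]
After rule 1: gasf+izbet
Rule 2: no segment meets the rule's conditions; no change.

[gasf+izbet]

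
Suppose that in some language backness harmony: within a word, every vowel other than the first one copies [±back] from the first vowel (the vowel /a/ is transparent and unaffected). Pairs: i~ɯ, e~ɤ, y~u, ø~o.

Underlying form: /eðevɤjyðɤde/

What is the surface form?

[eðevejyðede]

/ɤ/ harmonizes with /e/ ([-back]) → [e]
/ɤ/ harmonizes with /e/ ([-back]) → [e]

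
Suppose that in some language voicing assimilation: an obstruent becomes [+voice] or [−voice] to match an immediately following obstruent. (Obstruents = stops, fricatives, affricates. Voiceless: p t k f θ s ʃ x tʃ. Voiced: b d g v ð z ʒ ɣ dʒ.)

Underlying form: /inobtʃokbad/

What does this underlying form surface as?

/b/ before /tʃ/ (voiceless) → [p]
/k/ before /b/ (voiced) → [g]

[inoptʃogbad]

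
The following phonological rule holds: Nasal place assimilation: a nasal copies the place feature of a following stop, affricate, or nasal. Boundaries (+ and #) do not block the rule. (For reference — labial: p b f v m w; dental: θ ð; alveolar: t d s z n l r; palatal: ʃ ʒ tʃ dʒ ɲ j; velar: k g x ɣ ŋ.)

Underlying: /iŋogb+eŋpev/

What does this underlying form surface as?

/ŋ/ before /p/ (labial) → [m]

[iŋogb+empev]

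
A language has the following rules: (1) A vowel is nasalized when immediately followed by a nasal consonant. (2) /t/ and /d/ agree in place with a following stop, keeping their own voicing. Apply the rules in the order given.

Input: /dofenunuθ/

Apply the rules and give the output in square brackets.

Rule 1: /e/ before nasal /n/ → [ẽ]
Rule 1: /u/ before nasal /n/ → [ũ]
After rule 1: dofẽnũnuθ
Rule 2: no segment meets the rule's conditions; no change.

[dofẽnũnuθ]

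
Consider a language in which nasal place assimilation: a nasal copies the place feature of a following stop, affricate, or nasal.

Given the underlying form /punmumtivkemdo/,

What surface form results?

/n/ before /m/ (labial) → [m]
/m/ before /t/ (alveolar) → [n]
/m/ before /d/ (alveolar) → [n]

[pummuntivkendo]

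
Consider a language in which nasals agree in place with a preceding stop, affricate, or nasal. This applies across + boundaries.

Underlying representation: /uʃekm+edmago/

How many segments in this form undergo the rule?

2

/m/ after /k/ (velar) → [ŋ]
/m/ after /d/ (alveolar) → [n]
2 segments change.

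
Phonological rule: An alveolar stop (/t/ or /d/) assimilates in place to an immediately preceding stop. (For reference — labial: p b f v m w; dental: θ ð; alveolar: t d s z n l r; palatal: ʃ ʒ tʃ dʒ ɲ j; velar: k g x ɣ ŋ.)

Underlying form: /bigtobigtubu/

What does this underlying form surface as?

[bigkobigkubu]

/t/ after /g/ (velar) → [k]
/t/ after /g/ (velar) → [k]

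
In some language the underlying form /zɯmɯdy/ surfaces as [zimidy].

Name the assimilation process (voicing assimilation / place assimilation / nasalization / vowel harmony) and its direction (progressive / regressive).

vowel harmony, regressive

/ɯ/→[i] /ɯ/→[i].
Vowels agree with the last vowel, so the harmony is regressive.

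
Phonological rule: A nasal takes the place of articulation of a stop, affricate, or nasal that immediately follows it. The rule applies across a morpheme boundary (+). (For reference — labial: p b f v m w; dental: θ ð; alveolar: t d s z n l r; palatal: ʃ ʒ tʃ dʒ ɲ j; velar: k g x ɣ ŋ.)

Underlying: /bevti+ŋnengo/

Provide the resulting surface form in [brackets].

/ŋ/ before /n/ (alveolar) → [n]
/n/ before /g/ (velar) → [ŋ]

[bevti+nneŋgo]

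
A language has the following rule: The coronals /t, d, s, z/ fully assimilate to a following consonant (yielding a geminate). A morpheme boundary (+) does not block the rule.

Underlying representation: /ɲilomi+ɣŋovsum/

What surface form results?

[ɲilomi+ɣŋovsum]

no segment meets the rule's conditions; no change.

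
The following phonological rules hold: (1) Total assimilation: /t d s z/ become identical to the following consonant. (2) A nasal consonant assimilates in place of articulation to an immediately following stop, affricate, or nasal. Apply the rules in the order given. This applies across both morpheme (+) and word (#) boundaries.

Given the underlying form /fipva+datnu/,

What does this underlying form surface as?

[fipva+dannu]

Rule 1: /t/ before /n/ → [n] (total assimilation)
After rule 1: fipva+dannu
Rule 2: no segment meets the rule's conditions; no change.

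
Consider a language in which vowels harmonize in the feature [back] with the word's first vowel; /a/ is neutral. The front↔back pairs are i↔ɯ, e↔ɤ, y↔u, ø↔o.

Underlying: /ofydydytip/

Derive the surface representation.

[ofududutɯp]

/y/ harmonizes with /o/ ([+back]) → [u]
/y/ harmonizes with /o/ ([+back]) → [u]
/y/ harmonizes with /o/ ([+back]) → [u]
/i/ harmonizes with /o/ ([+back]) → [ɯ]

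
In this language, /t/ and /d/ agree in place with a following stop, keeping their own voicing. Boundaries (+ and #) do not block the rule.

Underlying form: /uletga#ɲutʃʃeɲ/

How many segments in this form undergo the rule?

1

/t/ before /g/ (velar) → [k]
1 segment changes.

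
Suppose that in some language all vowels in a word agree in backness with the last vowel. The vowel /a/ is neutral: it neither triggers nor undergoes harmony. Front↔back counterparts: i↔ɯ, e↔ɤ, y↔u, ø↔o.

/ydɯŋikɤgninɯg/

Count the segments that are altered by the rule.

/y/ harmonizes with /ɯ/ ([+back]) → [u]
/i/ harmonizes with /ɯ/ ([+back]) → [ɯ]
/i/ harmonizes with /ɯ/ ([+back]) → [ɯ]
3 segments change.

3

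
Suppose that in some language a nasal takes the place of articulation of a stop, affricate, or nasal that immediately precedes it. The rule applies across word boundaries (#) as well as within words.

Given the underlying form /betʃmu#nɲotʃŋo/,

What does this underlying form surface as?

[betʃɲu#nnotʃɲo]

/m/ after /tʃ/ (palatal) → [ɲ]
/ɲ/ after /n/ (alveolar) → [n]
/ŋ/ after /tʃ/ (palatal) → [ɲ]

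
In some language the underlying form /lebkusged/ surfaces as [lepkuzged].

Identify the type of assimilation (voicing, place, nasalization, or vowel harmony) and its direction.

/b/→[p] /s/→[z].
Each target copies a feature from the following segment, so the direction is regressive.

voicing assimilation, regressive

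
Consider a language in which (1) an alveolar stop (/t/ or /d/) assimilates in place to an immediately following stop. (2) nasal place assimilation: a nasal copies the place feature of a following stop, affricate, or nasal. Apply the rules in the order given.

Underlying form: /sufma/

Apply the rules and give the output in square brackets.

[sufma]

Rule 1: no segment meets the rule's conditions; no change.
After rule 1: sufma
Rule 2: no segment meets the rule's conditions; no change.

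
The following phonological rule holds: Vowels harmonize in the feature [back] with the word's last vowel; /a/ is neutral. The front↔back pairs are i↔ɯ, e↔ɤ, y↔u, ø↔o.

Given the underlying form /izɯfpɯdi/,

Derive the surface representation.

[izifpidi]

/ɯ/ harmonizes with /i/ ([-back]) → [i]
/ɯ/ harmonizes with /i/ ([-back]) → [i]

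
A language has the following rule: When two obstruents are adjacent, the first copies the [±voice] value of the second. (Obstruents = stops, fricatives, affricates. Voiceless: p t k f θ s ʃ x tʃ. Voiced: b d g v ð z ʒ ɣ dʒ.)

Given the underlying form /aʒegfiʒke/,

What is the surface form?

/g/ before /f/ (voiceless) → [k]
/ʒ/ before /k/ (voiceless) → [ʃ]

[aʒekfiʃke]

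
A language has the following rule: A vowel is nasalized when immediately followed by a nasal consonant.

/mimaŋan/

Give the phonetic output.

/i/ before nasal /m/ → [ĩ]
/a/ before nasal /ŋ/ → [ã]
/a/ before nasal /n/ → [ã]

[mĩmãŋãn]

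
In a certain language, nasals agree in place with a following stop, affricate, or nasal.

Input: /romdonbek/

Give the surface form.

[rondombek]

/m/ before /d/ (alveolar) → [n]
/n/ before /b/ (labial) → [m]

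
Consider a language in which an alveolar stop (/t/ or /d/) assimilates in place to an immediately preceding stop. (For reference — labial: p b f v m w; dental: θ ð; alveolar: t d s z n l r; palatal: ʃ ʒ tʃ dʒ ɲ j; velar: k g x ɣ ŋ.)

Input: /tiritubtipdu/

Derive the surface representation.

/t/ after /b/ (labial) → [p]
/d/ after /p/ (labial) → [b]

[tiritubpipbu]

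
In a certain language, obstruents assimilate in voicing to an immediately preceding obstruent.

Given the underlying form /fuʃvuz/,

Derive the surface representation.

/v/ after /ʃ/ (voiceless) → [f]

[fuʃfuz]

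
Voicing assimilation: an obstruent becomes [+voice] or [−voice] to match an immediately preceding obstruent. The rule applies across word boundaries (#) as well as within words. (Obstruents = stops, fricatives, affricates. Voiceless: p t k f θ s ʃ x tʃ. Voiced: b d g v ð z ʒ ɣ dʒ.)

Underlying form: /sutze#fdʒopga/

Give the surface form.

[sutse#ftʃopka]

/z/ after /t/ (voiceless) → [s]
/dʒ/ after /f/ (voiceless) → [tʃ]
/g/ after /p/ (voiceless) → [k]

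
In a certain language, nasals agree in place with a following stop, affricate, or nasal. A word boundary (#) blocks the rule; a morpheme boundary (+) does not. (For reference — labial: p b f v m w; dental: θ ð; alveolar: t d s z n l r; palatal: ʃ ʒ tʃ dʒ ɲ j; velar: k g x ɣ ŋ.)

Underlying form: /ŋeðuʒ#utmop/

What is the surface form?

[ŋeðuʒ#utmop]

no segment meets the rule's conditions; no change.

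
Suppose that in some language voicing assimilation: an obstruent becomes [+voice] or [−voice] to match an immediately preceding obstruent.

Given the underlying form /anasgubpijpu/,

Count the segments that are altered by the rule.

/g/ after /s/ (voiceless) → [k]
/p/ after /b/ (voiced) → [b]
2 segments change.

2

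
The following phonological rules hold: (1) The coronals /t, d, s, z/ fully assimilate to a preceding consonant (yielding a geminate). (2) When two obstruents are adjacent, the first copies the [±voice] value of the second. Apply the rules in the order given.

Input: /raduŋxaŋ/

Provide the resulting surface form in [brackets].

[raduŋxaŋ]

Rule 1: no segment meets the rule's conditions; no change.
After rule 1: raduŋxaŋ
Rule 2: no segment meets the rule's conditions; no change.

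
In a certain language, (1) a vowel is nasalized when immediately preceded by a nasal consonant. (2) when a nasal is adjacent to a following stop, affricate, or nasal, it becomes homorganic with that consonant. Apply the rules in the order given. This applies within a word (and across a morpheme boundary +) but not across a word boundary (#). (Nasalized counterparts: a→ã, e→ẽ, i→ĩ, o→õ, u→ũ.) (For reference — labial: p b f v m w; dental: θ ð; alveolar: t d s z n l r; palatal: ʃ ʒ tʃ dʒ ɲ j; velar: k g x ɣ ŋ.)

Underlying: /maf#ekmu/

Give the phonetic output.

Rule 1: /a/ after nasal /m/ → [ã]
Rule 1: /u/ after nasal /m/ → [ũ]
After rule 1: mãf#ekmũ
Rule 2: no segment meets the rule's conditions; no change.

[mãf#ekmũ]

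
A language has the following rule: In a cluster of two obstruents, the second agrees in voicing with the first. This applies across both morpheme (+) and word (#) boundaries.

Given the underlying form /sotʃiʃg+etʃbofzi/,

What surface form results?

/g/ after /ʃ/ (voiceless) → [k]
/b/ after /tʃ/ (voiceless) → [p]
/z/ after /f/ (voiceless) → [s]

[sotʃiʃk+etʃpofsi]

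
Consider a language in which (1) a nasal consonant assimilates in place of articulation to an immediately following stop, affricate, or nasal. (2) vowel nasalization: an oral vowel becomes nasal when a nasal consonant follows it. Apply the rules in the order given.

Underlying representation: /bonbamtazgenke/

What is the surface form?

[bõmbãntazgẽŋke]

Rule 1: /n/ before /b/ (labial) → [m]
Rule 1: /m/ before /t/ (alveolar) → [n]
Rule 1: /n/ before /k/ (velar) → [ŋ]
After rule 1: bombantazgeŋke
Rule 2: /o/ before nasal /m/ → [õ]
Rule 2: /a/ before nasal /n/ → [ã]
Rule 2: /e/ before nasal /ŋ/ → [ẽ]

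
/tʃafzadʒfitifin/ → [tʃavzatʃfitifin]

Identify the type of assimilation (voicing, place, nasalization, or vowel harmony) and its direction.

/f/→[v] /dʒ/→[tʃ].
Each target copies a feature from the following segment, so the direction is regressive.

voicing assimilation, regressive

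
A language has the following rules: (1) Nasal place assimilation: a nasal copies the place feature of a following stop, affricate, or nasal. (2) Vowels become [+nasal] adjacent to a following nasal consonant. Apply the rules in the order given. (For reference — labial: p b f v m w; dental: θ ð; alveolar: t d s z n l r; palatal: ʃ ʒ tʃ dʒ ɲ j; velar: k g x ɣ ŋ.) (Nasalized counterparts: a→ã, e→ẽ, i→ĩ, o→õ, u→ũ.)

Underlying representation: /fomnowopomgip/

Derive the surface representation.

[fõnnowopõŋgip]

Rule 1: /m/ before /n/ (alveolar) → [n]
Rule 1: /m/ before /g/ (velar) → [ŋ]
After rule 1: fonnowopoŋgip
Rule 2: /o/ before nasal /n/ → [õ]
Rule 2: /o/ before nasal /ŋ/ → [õ]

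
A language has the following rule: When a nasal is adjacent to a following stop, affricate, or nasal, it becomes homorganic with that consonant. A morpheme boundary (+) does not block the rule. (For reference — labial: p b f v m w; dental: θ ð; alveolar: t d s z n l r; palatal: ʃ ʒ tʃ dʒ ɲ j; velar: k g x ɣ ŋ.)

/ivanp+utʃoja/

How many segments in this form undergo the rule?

/n/ before /p/ (labial) → [m]
1 segment changes.

1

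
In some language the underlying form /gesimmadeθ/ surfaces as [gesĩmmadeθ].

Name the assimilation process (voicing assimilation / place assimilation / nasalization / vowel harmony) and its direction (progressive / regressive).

nasalization, regressive

/i/→[ĩ].
Each target copies a feature from the following segment, so the direction is regressive.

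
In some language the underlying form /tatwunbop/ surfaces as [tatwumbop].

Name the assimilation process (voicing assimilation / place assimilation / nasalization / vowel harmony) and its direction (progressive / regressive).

/n/→[m].
Each target copies a feature from the following segment, so the direction is regressive.

place assimilation, regressive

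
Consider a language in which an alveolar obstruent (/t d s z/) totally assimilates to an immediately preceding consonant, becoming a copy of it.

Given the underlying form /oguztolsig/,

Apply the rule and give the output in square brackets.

/t/ after /z/ → [z] (total assimilation)
/s/ after /l/ → [l] (total assimilation)

[oguzzollig]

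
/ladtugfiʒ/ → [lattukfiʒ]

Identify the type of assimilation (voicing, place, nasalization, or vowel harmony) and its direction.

voicing assimilation, regressive

/d/→[t] /g/→[k].
Each target copies a feature from the following segment, so the direction is regressive.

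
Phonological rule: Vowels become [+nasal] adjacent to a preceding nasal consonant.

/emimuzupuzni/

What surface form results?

[emĩmũzupuznĩ]

/i/ after nasal /m/ → [ĩ]
/u/ after nasal /m/ → [ũ]
/i/ after nasal /n/ → [ĩ]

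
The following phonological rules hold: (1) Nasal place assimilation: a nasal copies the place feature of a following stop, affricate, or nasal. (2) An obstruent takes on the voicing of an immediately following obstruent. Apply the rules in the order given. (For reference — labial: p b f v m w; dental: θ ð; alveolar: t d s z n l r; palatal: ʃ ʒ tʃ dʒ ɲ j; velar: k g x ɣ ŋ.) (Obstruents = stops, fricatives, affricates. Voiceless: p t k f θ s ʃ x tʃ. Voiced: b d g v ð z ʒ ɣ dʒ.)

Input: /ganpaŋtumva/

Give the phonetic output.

[gampantumva]

Rule 1: /n/ before /p/ (labial) → [m]
Rule 1: /ŋ/ before /t/ (alveolar) → [n]
After rule 1: gampantumva
Rule 2: no segment meets the rule's conditions; no change.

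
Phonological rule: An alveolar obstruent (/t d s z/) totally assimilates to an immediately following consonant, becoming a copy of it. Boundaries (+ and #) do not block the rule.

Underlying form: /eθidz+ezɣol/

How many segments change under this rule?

/d/ before /z/ → [z] (total assimilation)
/z/ before /ɣ/ → [ɣ] (total assimilation)
2 segments change.

2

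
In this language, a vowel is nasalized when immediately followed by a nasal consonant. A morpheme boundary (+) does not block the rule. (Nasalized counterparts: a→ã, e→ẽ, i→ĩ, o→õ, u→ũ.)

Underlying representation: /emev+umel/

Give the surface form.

[ẽmev+ũmel]

/e/ before nasal /m/ → [ẽ]
/u/ before nasal /m/ → [ũ]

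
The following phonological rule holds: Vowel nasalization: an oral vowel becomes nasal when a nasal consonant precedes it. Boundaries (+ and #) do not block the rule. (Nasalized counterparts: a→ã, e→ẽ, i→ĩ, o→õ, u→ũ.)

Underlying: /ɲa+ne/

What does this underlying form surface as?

/a/ after nasal /ɲ/ → [ã]
/e/ after nasal /n/ → [ẽ]

[ɲã+nẽ]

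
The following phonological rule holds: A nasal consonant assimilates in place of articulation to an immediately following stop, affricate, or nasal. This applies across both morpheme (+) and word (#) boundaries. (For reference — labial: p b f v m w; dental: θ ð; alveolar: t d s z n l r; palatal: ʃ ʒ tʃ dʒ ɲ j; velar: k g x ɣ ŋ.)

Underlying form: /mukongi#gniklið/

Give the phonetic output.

/n/ before /g/ (velar) → [ŋ]

[mukoŋgi#gniklið]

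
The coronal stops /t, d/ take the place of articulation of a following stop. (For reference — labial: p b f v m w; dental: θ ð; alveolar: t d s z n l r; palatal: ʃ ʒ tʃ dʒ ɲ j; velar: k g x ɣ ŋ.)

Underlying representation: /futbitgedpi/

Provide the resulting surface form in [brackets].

/t/ before /b/ (labial) → [p]
/t/ before /g/ (velar) → [k]
/d/ before /p/ (labial) → [b]

[fupbikgebpi]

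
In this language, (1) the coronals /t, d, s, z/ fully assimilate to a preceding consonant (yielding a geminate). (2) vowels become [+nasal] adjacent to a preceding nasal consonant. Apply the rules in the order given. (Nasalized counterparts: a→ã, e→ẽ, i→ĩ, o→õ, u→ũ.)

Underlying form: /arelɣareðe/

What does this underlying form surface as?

[arelɣareðe]

Rule 1: no segment meets the rule's conditions; no change.
After rule 1: arelɣareðe
Rule 2: no segment meets the rule's conditions; no change.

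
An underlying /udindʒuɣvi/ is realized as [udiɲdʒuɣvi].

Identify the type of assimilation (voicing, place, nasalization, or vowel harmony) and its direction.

place assimilation, regressive

/n/→[ɲ].
Each target copies a feature from the following segment, so the direction is regressive.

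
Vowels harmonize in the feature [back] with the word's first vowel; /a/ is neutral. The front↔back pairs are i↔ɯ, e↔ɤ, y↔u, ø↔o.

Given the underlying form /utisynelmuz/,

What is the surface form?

[utɯsunɤlmuz]

/i/ harmonizes with /u/ ([+back]) → [ɯ]
/y/ harmonizes with /u/ ([+back]) → [u]
/e/ harmonizes with /u/ ([+back]) → [ɤ]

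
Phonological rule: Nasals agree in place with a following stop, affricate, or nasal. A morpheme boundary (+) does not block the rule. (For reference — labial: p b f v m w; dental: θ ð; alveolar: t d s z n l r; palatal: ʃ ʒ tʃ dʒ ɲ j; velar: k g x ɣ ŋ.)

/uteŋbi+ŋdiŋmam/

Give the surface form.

/ŋ/ before /b/ (labial) → [m]
/ŋ/ before /d/ (alveolar) → [n]
/ŋ/ before /m/ (labial) → [m]

[utembi+ndimmam]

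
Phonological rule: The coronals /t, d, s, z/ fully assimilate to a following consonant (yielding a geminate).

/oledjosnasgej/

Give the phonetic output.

/d/ before /j/ → [j] (total assimilation)
/s/ before /n/ → [n] (total assimilation)
/s/ before /g/ → [g] (total assimilation)

[olejjonnaggej]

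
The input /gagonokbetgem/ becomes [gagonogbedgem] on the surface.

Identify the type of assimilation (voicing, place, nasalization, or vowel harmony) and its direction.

voicing assimilation, regressive

/k/→[g] /t/→[d].
Each target copies a feature from the following segment, so the direction is regressive.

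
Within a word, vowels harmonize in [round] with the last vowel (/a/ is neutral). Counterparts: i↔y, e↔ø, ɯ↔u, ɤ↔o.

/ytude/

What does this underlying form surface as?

/y/ harmonizes with /e/ ([-round]) → [i]
/u/ harmonizes with /e/ ([-round]) → [ɯ]

[itɯde]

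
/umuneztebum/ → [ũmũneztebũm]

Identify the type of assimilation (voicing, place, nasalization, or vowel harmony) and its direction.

nasalization, regressive

/u/→[ũ] /u/→[ũ] /u/→[ũ].
Each target copies a feature from the following segment, so the direction is regressive.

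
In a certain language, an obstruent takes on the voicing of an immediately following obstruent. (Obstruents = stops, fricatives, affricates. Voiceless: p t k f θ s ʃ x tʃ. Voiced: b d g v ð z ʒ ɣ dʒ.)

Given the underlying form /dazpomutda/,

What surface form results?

[daspomudda]

/z/ before /p/ (voiceless) → [s]
/t/ before /d/ (voiced) → [d]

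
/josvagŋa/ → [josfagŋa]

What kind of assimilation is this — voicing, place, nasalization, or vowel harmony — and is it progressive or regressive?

/v/→[f].
Each target copies a feature from the preceding segment, so the direction is progressive.

voicing assimilation, progressive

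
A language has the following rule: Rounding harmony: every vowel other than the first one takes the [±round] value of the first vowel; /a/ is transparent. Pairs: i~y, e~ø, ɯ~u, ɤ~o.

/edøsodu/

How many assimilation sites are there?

/ø/ harmonizes with /e/ ([-round]) → [e]
/o/ harmonizes with /e/ ([-round]) → [ɤ]
/u/ harmonizes with /e/ ([-round]) → [ɯ]
3 segments change.

3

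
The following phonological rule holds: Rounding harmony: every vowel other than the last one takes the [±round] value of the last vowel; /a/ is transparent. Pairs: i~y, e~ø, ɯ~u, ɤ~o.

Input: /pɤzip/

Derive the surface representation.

[pɤzip]

no segment meets the rule's conditions; no change.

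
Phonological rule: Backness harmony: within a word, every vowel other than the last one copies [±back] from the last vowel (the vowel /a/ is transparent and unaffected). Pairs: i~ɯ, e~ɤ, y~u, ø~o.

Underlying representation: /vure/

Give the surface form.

/u/ harmonizes with /e/ ([-back]) → [y]

[vyre]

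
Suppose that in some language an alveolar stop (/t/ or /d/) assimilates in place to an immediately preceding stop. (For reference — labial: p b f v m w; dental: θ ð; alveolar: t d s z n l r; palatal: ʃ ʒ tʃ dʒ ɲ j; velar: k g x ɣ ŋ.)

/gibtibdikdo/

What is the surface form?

/t/ after /b/ (labial) → [p]
/d/ after /b/ (labial) → [b]
/d/ after /k/ (velar) → [g]

[gibpibbikgo]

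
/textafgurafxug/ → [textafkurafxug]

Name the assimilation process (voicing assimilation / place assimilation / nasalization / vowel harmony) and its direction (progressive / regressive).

/g/→[k].
Each target copies a feature from the preceding segment, so the direction is progressive.

voicing assimilation, progressive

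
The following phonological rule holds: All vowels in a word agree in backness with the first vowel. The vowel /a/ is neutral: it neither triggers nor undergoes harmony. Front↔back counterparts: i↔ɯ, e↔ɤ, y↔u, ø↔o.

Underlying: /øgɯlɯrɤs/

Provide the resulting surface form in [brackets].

/ɯ/ harmonizes with /ø/ ([-back]) → [i]
/ɯ/ harmonizes with /ø/ ([-back]) → [i]
/ɤ/ harmonizes with /ø/ ([-back]) → [e]

[øgilires]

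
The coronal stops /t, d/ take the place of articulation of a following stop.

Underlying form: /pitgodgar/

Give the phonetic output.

/t/ before /g/ (velar) → [k]
/d/ before /g/ (velar) → [g]

[pikgoggar]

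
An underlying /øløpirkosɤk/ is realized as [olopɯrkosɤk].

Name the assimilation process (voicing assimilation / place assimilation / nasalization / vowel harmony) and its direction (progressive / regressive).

/ø/→[o] /ø/→[o] /i/→[ɯ].
Vowels agree with the last vowel, so the harmony is regressive.

vowel harmony, regressive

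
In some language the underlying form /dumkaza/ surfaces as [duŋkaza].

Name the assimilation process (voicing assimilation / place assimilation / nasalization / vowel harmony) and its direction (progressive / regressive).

/m/→[ŋ].
Each target copies a feature from the following segment, so the direction is regressive.

place assimilation, regressive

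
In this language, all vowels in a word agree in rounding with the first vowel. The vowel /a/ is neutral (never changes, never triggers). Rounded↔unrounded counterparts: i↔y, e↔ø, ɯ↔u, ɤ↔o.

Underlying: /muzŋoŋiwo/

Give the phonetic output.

[muzŋoŋywo]

/i/ harmonizes with /u/ ([+round]) → [y]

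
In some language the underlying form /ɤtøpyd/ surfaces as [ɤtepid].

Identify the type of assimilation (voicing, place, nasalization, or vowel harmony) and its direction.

/ø/→[e] /y/→[i].
Vowels agree with the first vowel, so the harmony is progressive.

vowel harmony, progressive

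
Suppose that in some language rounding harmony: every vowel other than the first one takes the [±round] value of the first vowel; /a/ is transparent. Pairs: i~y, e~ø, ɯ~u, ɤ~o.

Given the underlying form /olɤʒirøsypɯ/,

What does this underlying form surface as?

[oloʒyrøsypu]

/ɤ/ harmonizes with /o/ ([+round]) → [o]
/i/ harmonizes with /o/ ([+round]) → [y]
/ɯ/ harmonizes with /o/ ([+round]) → [u]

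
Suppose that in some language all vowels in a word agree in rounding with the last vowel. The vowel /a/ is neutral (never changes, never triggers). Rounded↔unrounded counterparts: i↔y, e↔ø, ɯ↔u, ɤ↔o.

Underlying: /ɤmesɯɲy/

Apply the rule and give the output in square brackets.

[omøsuɲy]

/ɤ/ harmonizes with /y/ ([+round]) → [o]
/e/ harmonizes with /y/ ([+round]) → [ø]
/ɯ/ harmonizes with /y/ ([+round]) → [u]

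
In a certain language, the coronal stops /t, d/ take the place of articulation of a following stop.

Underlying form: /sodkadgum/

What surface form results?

[sogkaggum]

/d/ before /k/ (velar) → [g]
/d/ before /g/ (velar) → [g]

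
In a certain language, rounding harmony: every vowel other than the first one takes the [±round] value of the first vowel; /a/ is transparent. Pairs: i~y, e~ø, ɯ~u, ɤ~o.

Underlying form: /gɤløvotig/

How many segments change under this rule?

/ø/ harmonizes with /ɤ/ ([-round]) → [e]
/o/ harmonizes with /ɤ/ ([-round]) → [ɤ]
2 segments change.

2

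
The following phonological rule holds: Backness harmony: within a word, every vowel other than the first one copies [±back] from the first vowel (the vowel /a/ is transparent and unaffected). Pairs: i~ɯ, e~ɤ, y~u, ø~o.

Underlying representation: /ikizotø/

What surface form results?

/o/ harmonizes with /i/ ([-back]) → [ø]

[ikizøtø]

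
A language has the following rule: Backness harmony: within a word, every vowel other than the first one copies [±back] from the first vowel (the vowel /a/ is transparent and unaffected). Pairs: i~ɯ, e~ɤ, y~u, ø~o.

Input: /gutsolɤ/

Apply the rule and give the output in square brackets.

no segment meets the rule's conditions; no change.

[gutsolɤ]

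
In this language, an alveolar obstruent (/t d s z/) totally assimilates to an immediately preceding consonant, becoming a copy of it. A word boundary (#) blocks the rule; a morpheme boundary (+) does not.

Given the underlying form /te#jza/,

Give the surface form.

/z/ after /j/ → [j] (total assimilation)

[te#jja]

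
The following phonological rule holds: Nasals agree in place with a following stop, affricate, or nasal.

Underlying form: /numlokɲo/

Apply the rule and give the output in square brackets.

[numlokɲo]

no segment meets the rule's conditions; no change.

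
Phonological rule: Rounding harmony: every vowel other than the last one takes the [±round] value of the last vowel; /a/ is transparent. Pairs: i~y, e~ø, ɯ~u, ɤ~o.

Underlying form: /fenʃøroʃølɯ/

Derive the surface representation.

/ø/ harmonizes with /ɯ/ ([-round]) → [e]
/o/ harmonizes with /ɯ/ ([-round]) → [ɤ]
/ø/ harmonizes with /ɯ/ ([-round]) → [e]

[fenʃerɤʃelɯ]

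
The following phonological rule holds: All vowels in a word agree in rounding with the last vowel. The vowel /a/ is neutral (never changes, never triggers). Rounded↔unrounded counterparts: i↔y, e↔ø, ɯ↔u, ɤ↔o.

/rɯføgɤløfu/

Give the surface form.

/ɯ/ harmonizes with /u/ ([+round]) → [u]
/ɤ/ harmonizes with /u/ ([+round]) → [o]

[ruføgoløfu]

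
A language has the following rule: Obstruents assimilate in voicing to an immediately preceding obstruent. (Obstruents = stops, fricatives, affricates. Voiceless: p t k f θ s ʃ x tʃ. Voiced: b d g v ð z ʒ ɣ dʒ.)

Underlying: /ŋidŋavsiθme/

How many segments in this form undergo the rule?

1

/s/ after /v/ (voiced) → [z]
1 segment changes.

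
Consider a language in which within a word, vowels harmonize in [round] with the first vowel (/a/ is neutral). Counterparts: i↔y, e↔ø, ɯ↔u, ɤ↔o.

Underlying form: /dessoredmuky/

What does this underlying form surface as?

[dessɤredmɯki]

/o/ harmonizes with /e/ ([-round]) → [ɤ]
/u/ harmonizes with /e/ ([-round]) → [ɯ]
/y/ harmonizes with /e/ ([-round]) → [i]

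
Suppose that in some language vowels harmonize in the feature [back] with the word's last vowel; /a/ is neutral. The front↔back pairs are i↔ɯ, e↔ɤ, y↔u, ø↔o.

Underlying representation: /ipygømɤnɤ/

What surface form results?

[ɯpugomɤnɤ]

/i/ harmonizes with /ɤ/ ([+back]) → [ɯ]
/y/ harmonizes with /ɤ/ ([+back]) → [u]
/ø/ harmonizes with /ɤ/ ([+back]) → [o]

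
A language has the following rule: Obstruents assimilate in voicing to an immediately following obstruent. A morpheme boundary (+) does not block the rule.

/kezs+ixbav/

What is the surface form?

/z/ before /s/ (voiceless) → [s]
/x/ before /b/ (voiced) → [ɣ]

[kess+iɣbav]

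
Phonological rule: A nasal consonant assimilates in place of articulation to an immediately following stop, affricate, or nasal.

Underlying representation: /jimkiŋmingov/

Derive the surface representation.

[jiŋkimmiŋgov]

/m/ before /k/ (velar) → [ŋ]
/ŋ/ before /m/ (labial) → [m]
/n/ before /g/ (velar) → [ŋ]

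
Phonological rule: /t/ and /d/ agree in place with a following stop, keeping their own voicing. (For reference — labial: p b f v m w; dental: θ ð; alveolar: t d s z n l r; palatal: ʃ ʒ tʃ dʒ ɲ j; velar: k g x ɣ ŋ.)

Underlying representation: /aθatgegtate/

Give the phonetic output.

/t/ before /g/ (velar) → [k]

[aθakgegtate]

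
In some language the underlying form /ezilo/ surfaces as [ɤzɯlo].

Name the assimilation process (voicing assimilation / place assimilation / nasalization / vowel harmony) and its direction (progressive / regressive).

vowel harmony, regressive

/e/→[ɤ] /i/→[ɯ].
Vowels agree with the last vowel, so the harmony is regressive.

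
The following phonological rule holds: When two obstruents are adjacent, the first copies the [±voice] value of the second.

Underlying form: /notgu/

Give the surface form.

[nodgu]

/t/ before /g/ (voiced) → [d]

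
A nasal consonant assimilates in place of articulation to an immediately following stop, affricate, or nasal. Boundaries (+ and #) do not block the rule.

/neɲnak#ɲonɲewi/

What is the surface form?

/ɲ/ before /n/ (alveolar) → [n]
/n/ before /ɲ/ (palatal) → [ɲ]

[nennak#ɲoɲɲewi]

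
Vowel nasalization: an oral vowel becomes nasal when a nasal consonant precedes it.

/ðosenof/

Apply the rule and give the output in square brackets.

[ðosenõf]

/o/ after nasal /n/ → [õ]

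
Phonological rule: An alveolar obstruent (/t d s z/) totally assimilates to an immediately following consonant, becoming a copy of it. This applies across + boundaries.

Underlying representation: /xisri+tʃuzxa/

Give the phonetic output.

[xirri+tʃuxxa]

/s/ before /r/ → [r] (total assimilation)
/z/ before /x/ → [x] (total assimilation)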